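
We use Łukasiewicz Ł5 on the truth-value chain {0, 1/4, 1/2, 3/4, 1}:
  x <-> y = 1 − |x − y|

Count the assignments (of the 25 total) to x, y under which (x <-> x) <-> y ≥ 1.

5

value 1: 5 assignments (counts)
value 3/4: 5 assignments
value 1/2: 5 assignments
value 1/4: 5 assignments
value 0: 5 assignments
So 5 of the 25 assignments meet the threshold.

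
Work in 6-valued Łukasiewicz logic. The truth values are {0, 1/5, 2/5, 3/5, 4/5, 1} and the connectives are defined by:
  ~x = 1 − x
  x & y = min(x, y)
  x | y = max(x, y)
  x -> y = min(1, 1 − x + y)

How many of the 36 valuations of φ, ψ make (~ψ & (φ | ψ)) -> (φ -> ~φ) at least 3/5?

33

value 1: 28 assignments (counts)
value 4/5: 2 assignments (counts)
value 3/5: 3 assignments (counts)
value 2/5: 1 assignment
value 1/5: 1 assignment
value 0: 1 assignment
So 33 of the 36 assignments meet the threshold.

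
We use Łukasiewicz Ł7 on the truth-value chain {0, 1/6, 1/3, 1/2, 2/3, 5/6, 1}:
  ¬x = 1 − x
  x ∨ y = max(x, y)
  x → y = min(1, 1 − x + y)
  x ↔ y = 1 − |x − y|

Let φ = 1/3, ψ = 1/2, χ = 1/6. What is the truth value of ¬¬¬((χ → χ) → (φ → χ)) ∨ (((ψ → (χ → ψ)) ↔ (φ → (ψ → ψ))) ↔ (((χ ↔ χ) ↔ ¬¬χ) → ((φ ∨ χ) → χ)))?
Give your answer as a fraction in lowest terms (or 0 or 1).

1

χ → χ = 1/6 → 1/6 = 1
φ → χ = 1/3 → 1/6 = 5/6
(χ → χ) → (φ → χ) = 1 → 5/6 = 5/6
¬((χ → χ) → (φ → χ)) = ¬5/6 = 1/6
¬¬((χ → χ) → (φ → χ)) = ¬1/6 = 5/6
¬¬¬((χ → χ) → (φ → χ)) = ¬5/6 = 1/6
χ → ψ = 1/6 → 1/2 = 1
ψ → (χ → ψ) = 1/2 → 1 = 1
ψ → ψ = 1/2 → 1/2 = 1
φ → (ψ → ψ) = 1/3 → 1 = 1
(ψ → (χ → ψ)) ↔ (φ → (ψ → ψ)) = 1 ↔ 1 = 1
χ ↔ χ = 1/6 ↔ 1/6 = 1
¬χ = ¬1/6 = 5/6
¬¬χ = ¬5/6 = 1/6
(χ ↔ χ) ↔ ¬¬χ = 1 ↔ 1/6 = 1/6
φ ∨ χ = 1/3 ∨ 1/6 = 1/3
(φ ∨ χ) → χ = 1/3 → 1/6 = 5/6
((χ ↔ χ) ↔ ¬¬χ) → ((φ ∨ χ) → χ) = 1/6 → 5/6 = 1
((ψ → (χ → ψ)) ↔ (φ → (ψ → ψ))) ↔ (((χ ↔ χ) ↔ ¬¬χ) → ((φ ∨ χ) → χ)) = 1 ↔ 1 = 1
¬¬¬((χ → χ) → (φ → χ)) ∨ (((ψ → (χ → ψ)) ↔ (φ → (ψ → ψ))) ↔ (((χ ↔ χ) ↔ ¬¬χ) → ((φ ∨ χ) → χ))) = 1/6 ∨ 1 = 1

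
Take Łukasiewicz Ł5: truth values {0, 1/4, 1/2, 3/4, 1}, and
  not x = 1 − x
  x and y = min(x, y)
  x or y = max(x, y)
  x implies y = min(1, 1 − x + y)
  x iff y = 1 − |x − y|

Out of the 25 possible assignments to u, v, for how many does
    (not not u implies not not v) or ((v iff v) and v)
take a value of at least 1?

15

value 1: 15 assignments (counts)
value 3/4: 4 assignments
value 1/2: 3 assignments
value 1/4: 2 assignments
value 0: 1 assignment
So 15 of the 25 assignments meet the threshold.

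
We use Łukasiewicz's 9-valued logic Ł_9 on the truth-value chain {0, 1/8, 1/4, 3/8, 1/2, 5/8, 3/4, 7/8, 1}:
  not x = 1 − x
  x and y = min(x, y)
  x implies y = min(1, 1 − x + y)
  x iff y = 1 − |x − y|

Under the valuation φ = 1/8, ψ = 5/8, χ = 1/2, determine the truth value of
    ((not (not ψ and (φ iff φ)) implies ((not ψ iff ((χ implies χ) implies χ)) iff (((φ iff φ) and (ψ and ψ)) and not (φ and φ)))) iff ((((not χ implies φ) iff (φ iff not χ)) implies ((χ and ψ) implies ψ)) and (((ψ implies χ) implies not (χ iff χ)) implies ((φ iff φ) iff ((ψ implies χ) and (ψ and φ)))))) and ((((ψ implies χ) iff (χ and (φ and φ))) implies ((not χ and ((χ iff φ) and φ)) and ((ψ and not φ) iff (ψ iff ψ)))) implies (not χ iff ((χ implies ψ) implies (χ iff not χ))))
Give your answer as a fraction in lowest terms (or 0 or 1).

5/8

not ψ = not 5/8 = 3/8
φ iff φ = 1/8 iff 1/8 = 1
not ψ and (φ iff φ) = 3/8 and 1 = 3/8
not (not ψ and (φ iff φ)) = not 3/8 = 5/8
not ψ = not 5/8 = 3/8
χ implies χ = 1/2 implies 1/2 = 1
(χ implies χ) implies χ = 1 implies 1/2 = 1/2
not ψ iff ((χ implies χ) implies χ) = 3/8 iff 1/2 = 7/8
φ iff φ = 1/8 iff 1/8 = 1
ψ and ψ = 5/8 and 5/8 = 5/8
(φ iff φ) and (ψ and ψ) = 1 and 5/8 = 5/8
φ and φ = 1/8 and 1/8 = 1/8
not (φ and φ) = not 1/8 = 7/8
((φ iff φ) and (ψ and ψ)) and not (φ and φ) = 5/8 and 7/8 = 5/8
(not ψ iff ((χ implies χ) implies χ)) iff (((φ iff φ) and (ψ and ψ)) and not (φ and φ)) = 7/8 iff 5/8 = 3/4
not (not ψ and (φ iff φ)) implies ((not ψ iff ((χ implies χ) implies χ)) iff (((φ iff φ) and (ψ and ψ)) and not (φ and φ))) = 5/8 implies 3/4 = 1
not χ = not 1/2 = 1/2
not χ implies φ = 1/2 implies 1/8 = 5/8
not χ = not 1/2 = 1/2
φ iff not χ = 1/8 iff 1/2 = 5/8
(not χ implies φ) iff (φ iff not χ) = 5/8 iff 5/8 = 1
χ and ψ = 1/2 and 5/8 = 1/2
(χ and ψ) implies ψ = 1/2 implies 5/8 = 1
((not χ implies φ) iff (φ iff not χ)) implies ((χ and ψ) implies ψ) = 1 implies 1 = 1
ψ implies χ = 5/8 implies 1/2 = 7/8
χ iff χ = 1/2 iff 1/2 = 1
not (χ iff χ) = not 1 = 0
(ψ implies χ) implies not (χ iff χ) = 7/8 implies 0 = 1/8
φ iff φ = 1/8 iff 1/8 = 1
ψ implies χ = 5/8 implies 1/2 = 7/8
ψ and φ = 5/8 and 1/8 = 1/8
(ψ implies χ) and (ψ and φ) = 7/8 and 1/8 = 1/8
(φ iff φ) iff ((ψ implies χ) and (ψ and φ)) = 1 iff 1/8 = 1/8
((ψ implies χ) implies not (χ iff χ)) implies ((φ iff φ) iff ((ψ implies χ) and (ψ and φ))) = 1/8 implies 1/8 = 1
(((not χ implies φ) iff (φ iff not χ)) implies ((χ and ψ) implies ψ)) and (((ψ implies χ) implies not (χ iff χ)) implies ((φ iff φ) iff ((ψ implies χ) and (ψ and φ)))) = 1 and 1 = 1
(not (not ψ and (φ iff φ)) implies ((not ψ iff ((χ implies χ) implies χ)) iff (((φ iff φ) and (ψ and ψ)) and not (φ and φ)))) iff ((((not χ implies φ) iff (φ iff not χ)) implies ((χ and ψ) implies ψ)) and (((ψ implies χ) implies not (χ iff χ)) implies ((φ iff φ) iff ((ψ implies χ) and (ψ and φ))))) = 1 iff 1 = 1
ψ implies χ = 5/8 implies 1/2 = 7/8
φ and φ = 1/8 and 1/8 = 1/8
χ and (φ and φ) = 1/2 and 1/8 = 1/8
(ψ implies χ) iff (χ and (φ and φ)) = 7/8 iff 1/8 = 1/4
not χ = not 1/2 = 1/2
χ iff φ = 1/2 iff 1/8 = 5/8
(χ iff φ) and φ = 5/8 and 1/8 = 1/8
not χ and ((χ iff φ) and φ) = 1/2 and 1/8 = 1/8
not φ = not 1/8 = 7/8
ψ and not φ = 5/8 and 7/8 = 5/8
ψ iff ψ = 5/8 iff 5/8 = 1
(ψ and not φ) iff (ψ iff ψ) = 5/8 iff 1 = 5/8
(not χ and ((χ iff φ) and φ)) and ((ψ and not φ) iff (ψ iff ψ)) = 1/8 and 5/8 = 1/8
((ψ implies χ) iff (χ and (φ and φ))) implies ((not χ and ((χ iff φ) and φ)) and ((ψ and not φ) iff (ψ iff ψ))) = 1/4 implies 1/8 = 7/8
not χ = not 1/2 = 1/2
χ implies ψ = 1/2 implies 5/8 = 1
not χ = not 1/2 = 1/2
χ iff not χ = 1/2 iff 1/2 = 1
(χ implies ψ) implies (χ iff not χ) = 1 implies 1 = 1
not χ iff ((χ implies ψ) implies (χ iff not χ)) = 1/2 iff 1 = 1/2
(((ψ implies χ) iff (χ and (φ and φ))) implies ((not χ and ((χ iff φ) and φ)) and ((ψ and not φ) iff (ψ iff ψ)))) implies (not χ iff ((χ implies ψ) implies (χ iff not χ))) = 7/8 implies 1/2 = 5/8
((not (not ψ and (φ iff φ)) implies ((not ψ iff ((χ implies χ) implies χ)) iff (((φ iff φ) and (ψ and ψ)) and not (φ and φ)))) iff ((((not χ implies φ) iff (φ iff not χ)) implies ((χ and ψ) implies ψ)) and (((ψ implies χ) implies not (χ iff χ)) implies ((φ iff φ) iff ((ψ implies χ) and (ψ and φ)))))) and ((((ψ implies χ) iff (χ and (φ and φ))) implies ((not χ and ((χ iff φ) and φ)) and ((ψ and not φ) iff (ψ iff ψ)))) implies (not χ iff ((χ implies ψ) implies (χ iff not χ)))) = 1 and 5/8 = 5/8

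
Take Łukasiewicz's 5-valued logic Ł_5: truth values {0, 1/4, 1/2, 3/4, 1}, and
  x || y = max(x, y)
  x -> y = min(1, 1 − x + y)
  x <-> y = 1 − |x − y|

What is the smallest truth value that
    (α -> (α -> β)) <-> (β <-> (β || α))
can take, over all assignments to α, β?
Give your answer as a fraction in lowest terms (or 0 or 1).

Take α = 1/2, β = 0:
α -> β = 1/2 -> 0 = 1/2
α -> (α -> β) = 1/2 -> 1/2 = 1
β || α = 0 || 1/2 = 1/2
β <-> (β || α) = 0 <-> 1/2 = 1/2
(α -> (α -> β)) <-> (β <-> (β || α)) = 1 <-> 1/2 = 1/2
No assignment yields a value below 1/2, so this is the minimum.

1/2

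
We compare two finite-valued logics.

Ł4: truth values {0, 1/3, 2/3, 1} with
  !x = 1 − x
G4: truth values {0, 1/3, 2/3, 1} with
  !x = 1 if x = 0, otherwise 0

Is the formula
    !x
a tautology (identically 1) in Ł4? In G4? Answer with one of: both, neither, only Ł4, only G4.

neither

In Ł4: at x = 1/3 the value is 2/3 — not a tautology.
In G4: at x = 1/3 the value is 0 — not a tautology.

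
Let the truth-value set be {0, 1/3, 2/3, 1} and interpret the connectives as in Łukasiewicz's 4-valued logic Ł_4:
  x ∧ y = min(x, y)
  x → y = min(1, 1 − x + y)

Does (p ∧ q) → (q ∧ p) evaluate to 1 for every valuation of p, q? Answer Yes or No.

Yes

p = 0, q = 0 ↦ 1
p = 0, q = 1/3 ↦ 1
p = 0, q = 2/3 ↦ 1
p = 0, q = 1 ↦ 1
p = 1/3, q = 0 ↦ 1
p = 1/3, q = 1/3 ↦ 1
p = 1/3, q = 2/3 ↦ 1
p = 1/3, q = 1 ↦ 1
p = 2/3, q = 0 ↦ 1
p = 2/3, q = 1/3 ↦ 1
p = 2/3, q = 2/3 ↦ 1
p = 2/3, q = 1 ↦ 1
p = 1, q = 0 ↦ 1
p = 1, q = 1/3 ↦ 1
p = 1, q = 2/3 ↦ 1
p = 1, q = 1 ↦ 1
Every assignment gives a value ≥ 1.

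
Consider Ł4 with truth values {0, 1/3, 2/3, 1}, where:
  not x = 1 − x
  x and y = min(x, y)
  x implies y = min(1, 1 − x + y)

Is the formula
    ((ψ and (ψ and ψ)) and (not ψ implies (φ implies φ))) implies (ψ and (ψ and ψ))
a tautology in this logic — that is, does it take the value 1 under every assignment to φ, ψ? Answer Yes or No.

φ = 0, ψ = 0 ↦ 1
φ = 0, ψ = 1/3 ↦ 1
φ = 0, ψ = 2/3 ↦ 1
φ = 0, ψ = 1 ↦ 1
φ = 1/3, ψ = 0 ↦ 1
φ = 1/3, ψ = 1/3 ↦ 1
φ = 1/3, ψ = 2/3 ↦ 1
φ = 1/3, ψ = 1 ↦ 1
φ = 2/3, ψ = 0 ↦ 1
φ = 2/3, ψ = 1/3 ↦ 1
φ = 2/3, ψ = 2/3 ↦ 1
φ = 2/3, ψ = 1 ↦ 1
φ = 1, ψ = 0 ↦ 1
φ = 1, ψ = 1/3 ↦ 1
φ = 1, ψ = 2/3 ↦ 1
φ = 1, ψ = 1 ↦ 1
Every assignment gives a value ≥ 1.

Yes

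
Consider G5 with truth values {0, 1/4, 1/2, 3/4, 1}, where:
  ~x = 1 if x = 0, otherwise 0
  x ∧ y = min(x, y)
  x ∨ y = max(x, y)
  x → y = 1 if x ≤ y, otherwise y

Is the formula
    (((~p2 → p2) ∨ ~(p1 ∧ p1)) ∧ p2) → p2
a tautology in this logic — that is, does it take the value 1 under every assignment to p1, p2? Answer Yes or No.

At p1 = 1, p2 = 3/4, for instance:
~p2 = ~3/4 = 0
~p2 → p2 = 0 → 3/4 = 1
p1 ∧ p1 = 1 ∧ 1 = 1
~(p1 ∧ p1) = ~1 = 0
(~p2 → p2) ∨ ~(p1 ∧ p1) = 1 ∨ 0 = 1
((~p2 → p2) ∨ ~(p1 ∧ p1)) ∧ p2 = 1 ∧ 3/4 = 3/4
(((~p2 → p2) ∨ ~(p1 ∧ p1)) ∧ p2) → p2 = 3/4 → 3/4 = 1
and checking the remaining 24 assignments likewise gives ≥ 1 in every case.

Yes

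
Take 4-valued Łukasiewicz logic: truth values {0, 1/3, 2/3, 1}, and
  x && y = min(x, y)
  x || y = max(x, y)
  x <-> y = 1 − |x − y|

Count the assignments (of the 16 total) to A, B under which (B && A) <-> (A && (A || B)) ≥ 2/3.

13

A = 0, B = 0 ↦ 1  ≥
A = 0, B = 1/3 ↦ 1  ≥
A = 0, B = 2/3 ↦ 1  ≥
A = 0, B = 1 ↦ 1  ≥
A = 1/3, B = 0 ↦ 2/3  ≥
A = 1/3, B = 1/3 ↦ 1  ≥
A = 1/3, B = 2/3 ↦ 1  ≥
A = 1/3, B = 1 ↦ 1  ≥
A = 2/3, B = 0 ↦ 1/3  <
A = 2/3, B = 1/3 ↦ 2/3  ≥
A = 2/3, B = 2/3 ↦ 1  ≥
A = 2/3, B = 1 ↦ 1  ≥
A = 1, B = 0 ↦ 0  <
A = 1, B = 1/3 ↦ 1/3  <
A = 1, B = 2/3 ↦ 2/3  ≥
A = 1, B = 1 ↦ 1  ≥
So 13 of the 16 assignments meet the threshold.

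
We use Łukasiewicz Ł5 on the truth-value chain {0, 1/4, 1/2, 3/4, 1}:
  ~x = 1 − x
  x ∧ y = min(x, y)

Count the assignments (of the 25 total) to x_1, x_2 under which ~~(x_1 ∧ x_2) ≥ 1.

value 1: 1 assignment (counts)
value 3/4: 3 assignments
value 1/2: 5 assignments
value 1/4: 7 assignments
value 0: 9 assignments
So 1 of the 25 assignments meets the threshold.

1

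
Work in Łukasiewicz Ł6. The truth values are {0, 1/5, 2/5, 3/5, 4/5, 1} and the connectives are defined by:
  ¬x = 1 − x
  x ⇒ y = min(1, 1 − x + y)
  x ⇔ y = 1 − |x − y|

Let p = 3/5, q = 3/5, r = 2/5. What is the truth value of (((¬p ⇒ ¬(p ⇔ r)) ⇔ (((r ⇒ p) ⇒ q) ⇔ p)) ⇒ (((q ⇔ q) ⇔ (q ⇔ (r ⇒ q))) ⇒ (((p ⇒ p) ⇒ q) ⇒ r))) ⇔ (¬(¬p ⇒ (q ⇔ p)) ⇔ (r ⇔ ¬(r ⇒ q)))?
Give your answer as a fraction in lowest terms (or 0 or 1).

2/5

¬p = ¬3/5 = 2/5
p ⇔ r = 3/5 ⇔ 2/5 = 4/5
¬(p ⇔ r) = ¬4/5 = 1/5
¬p ⇒ ¬(p ⇔ r) = 2/5 ⇒ 1/5 = 4/5
r ⇒ p = 2/5 ⇒ 3/5 = 1
(r ⇒ p) ⇒ q = 1 ⇒ 3/5 = 3/5
((r ⇒ p) ⇒ q) ⇔ p = 3/5 ⇔ 3/5 = 1
(¬p ⇒ ¬(p ⇔ r)) ⇔ (((r ⇒ p) ⇒ q) ⇔ p) = 4/5 ⇔ 1 = 4/5
q ⇔ q = 3/5 ⇔ 3/5 = 1
r ⇒ q = 2/5 ⇒ 3/5 = 1
q ⇔ (r ⇒ q) = 3/5 ⇔ 1 = 3/5
(q ⇔ q) ⇔ (q ⇔ (r ⇒ q)) = 1 ⇔ 3/5 = 3/5
p ⇒ p = 3/5 ⇒ 3/5 = 1
(p ⇒ p) ⇒ q = 1 ⇒ 3/5 = 3/5
((p ⇒ p) ⇒ q) ⇒ r = 3/5 ⇒ 2/5 = 4/5
((q ⇔ q) ⇔ (q ⇔ (r ⇒ q))) ⇒ (((p ⇒ p) ⇒ q) ⇒ r) = 3/5 ⇒ 4/5 = 1
((¬p ⇒ ¬(p ⇔ r)) ⇔ (((r ⇒ p) ⇒ q) ⇔ p)) ⇒ (((q ⇔ q) ⇔ (q ⇔ (r ⇒ q))) ⇒ (((p ⇒ p) ⇒ q) ⇒ r)) = 4/5 ⇒ 1 = 1
¬p = ¬3/5 = 2/5
q ⇔ p = 3/5 ⇔ 3/5 = 1
¬p ⇒ (q ⇔ p) = 2/5 ⇒ 1 = 1
¬(¬p ⇒ (q ⇔ p)) = ¬1 = 0
r ⇒ q = 2/5 ⇒ 3/5 = 1
¬(r ⇒ q) = ¬1 = 0
r ⇔ ¬(r ⇒ q) = 2/5 ⇔ 0 = 3/5
¬(¬p ⇒ (q ⇔ p)) ⇔ (r ⇔ ¬(r ⇒ q)) = 0 ⇔ 3/5 = 2/5
(((¬p ⇒ ¬(p ⇔ r)) ⇔ (((r ⇒ p) ⇒ q) ⇔ p)) ⇒ (((q ⇔ q) ⇔ (q ⇔ (r ⇒ q))) ⇒ (((p ⇒ p) ⇒ q) ⇒ r))) ⇔ (¬(¬p ⇒ (q ⇔ p)) ⇔ (r ⇔ ¬(r ⇒ q))) = 1 ⇔ 2/5 = 2/5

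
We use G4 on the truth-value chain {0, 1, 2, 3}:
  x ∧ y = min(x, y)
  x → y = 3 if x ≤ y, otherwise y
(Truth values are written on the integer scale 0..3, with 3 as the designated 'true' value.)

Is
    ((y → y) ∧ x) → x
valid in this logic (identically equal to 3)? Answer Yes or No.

x = 0, y = 0 ↦ 3
x = 0, y = 1 ↦ 3
x = 0, y = 2 ↦ 3
x = 0, y = 3 ↦ 3
x = 1, y = 0 ↦ 3
x = 1, y = 1 ↦ 3
x = 1, y = 2 ↦ 3
x = 1, y = 3 ↦ 3
x = 2, y = 0 ↦ 3
x = 2, y = 1 ↦ 3
x = 2, y = 2 ↦ 3
x = 2, y = 3 ↦ 3
x = 3, y = 0 ↦ 3
x = 3, y = 1 ↦ 3
x = 3, y = 2 ↦ 3
x = 3, y = 3 ↦ 3
Every assignment gives a value ≥ 3.

Yes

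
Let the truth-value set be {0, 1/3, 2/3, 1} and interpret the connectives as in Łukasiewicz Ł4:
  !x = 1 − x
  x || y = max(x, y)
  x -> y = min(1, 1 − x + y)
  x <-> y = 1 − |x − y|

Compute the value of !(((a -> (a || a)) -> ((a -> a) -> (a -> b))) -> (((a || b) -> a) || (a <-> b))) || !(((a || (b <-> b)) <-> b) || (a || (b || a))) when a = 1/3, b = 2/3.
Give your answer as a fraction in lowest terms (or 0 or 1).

1/3

a || a = 1/3 || 1/3 = 1/3
a -> (a || a) = 1/3 -> 1/3 = 1
a -> a = 1/3 -> 1/3 = 1
a -> b = 1/3 -> 2/3 = 1
(a -> a) -> (a -> b) = 1 -> 1 = 1
(a -> (a || a)) -> ((a -> a) -> (a -> b)) = 1 -> 1 = 1
a || b = 1/3 || 2/3 = 2/3
(a || b) -> a = 2/3 -> 1/3 = 2/3
a <-> b = 1/3 <-> 2/3 = 2/3
((a || b) -> a) || (a <-> b) = 2/3 || 2/3 = 2/3
((a -> (a || a)) -> ((a -> a) -> (a -> b))) -> (((a || b) -> a) || (a <-> b)) = 1 -> 2/3 = 2/3
!(((a -> (a || a)) -> ((a -> a) -> (a -> b))) -> (((a || b) -> a) || (a <-> b))) = !2/3 = 1/3
b <-> b = 2/3 <-> 2/3 = 1
a || (b <-> b) = 1/3 || 1 = 1
(a || (b <-> b)) <-> b = 1 <-> 2/3 = 2/3
b || a = 2/3 || 1/3 = 2/3
a || (b || a) = 1/3 || 2/3 = 2/3
((a || (b <-> b)) <-> b) || (a || (b || a)) = 2/3 || 2/3 = 2/3
!(((a || (b <-> b)) <-> b) || (a || (b || a))) = !2/3 = 1/3
!(((a -> (a || a)) -> ((a -> a) -> (a -> b))) -> (((a || b) -> a) || (a <-> b))) || !(((a || (b <-> b)) <-> b) || (a || (b || a))) = 1/3 || 1/3 = 1/3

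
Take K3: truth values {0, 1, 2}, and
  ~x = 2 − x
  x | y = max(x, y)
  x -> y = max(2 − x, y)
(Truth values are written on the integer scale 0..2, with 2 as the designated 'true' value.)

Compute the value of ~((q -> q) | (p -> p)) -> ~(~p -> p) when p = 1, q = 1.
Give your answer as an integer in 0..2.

q -> q = 1 -> 1 = 1
p -> p = 1 -> 1 = 1
(q -> q) | (p -> p) = 1 | 1 = 1
~((q -> q) | (p -> p)) = ~1 = 1
~p = ~1 = 1
~p -> p = 1 -> 1 = 1
~(~p -> p) = ~1 = 1
~((q -> q) | (p -> p)) -> ~(~p -> p) = 1 -> 1 = 1

1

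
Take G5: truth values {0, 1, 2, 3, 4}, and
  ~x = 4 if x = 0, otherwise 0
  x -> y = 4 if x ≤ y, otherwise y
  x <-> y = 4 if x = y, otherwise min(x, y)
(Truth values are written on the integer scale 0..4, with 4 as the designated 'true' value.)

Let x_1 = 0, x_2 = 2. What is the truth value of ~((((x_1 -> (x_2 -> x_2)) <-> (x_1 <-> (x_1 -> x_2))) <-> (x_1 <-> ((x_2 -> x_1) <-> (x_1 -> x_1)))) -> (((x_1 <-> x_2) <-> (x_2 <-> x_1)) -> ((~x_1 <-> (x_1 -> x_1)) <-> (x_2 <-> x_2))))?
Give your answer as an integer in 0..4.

x_2 -> x_2 = 2 -> 2 = 4
x_1 -> (x_2 -> x_2) = 0 -> 4 = 4
x_1 -> x_2 = 0 -> 2 = 4
x_1 <-> (x_1 -> x_2) = 0 <-> 4 = 0
(x_1 -> (x_2 -> x_2)) <-> (x_1 <-> (x_1 -> x_2)) = 4 <-> 0 = 0
x_2 -> x_1 = 2 -> 0 = 0
x_1 -> x_1 = 0 -> 0 = 4
(x_2 -> x_1) <-> (x_1 -> x_1) = 0 <-> 4 = 0
x_1 <-> ((x_2 -> x_1) <-> (x_1 -> x_1)) = 0 <-> 0 = 4
((x_1 -> (x_2 -> x_2)) <-> (x_1 <-> (x_1 -> x_2))) <-> (x_1 <-> ((x_2 -> x_1) <-> (x_1 -> x_1))) = 0 <-> 4 = 0
x_1 <-> x_2 = 0 <-> 2 = 0
x_2 <-> x_1 = 2 <-> 0 = 0
(x_1 <-> x_2) <-> (x_2 <-> x_1) = 0 <-> 0 = 4
~x_1 = ~0 = 4
x_1 -> x_1 = 0 -> 0 = 4
~x_1 <-> (x_1 -> x_1) = 4 <-> 4 = 4
x_2 <-> x_2 = 2 <-> 2 = 4
(~x_1 <-> (x_1 -> x_1)) <-> (x_2 <-> x_2) = 4 <-> 4 = 4
((x_1 <-> x_2) <-> (x_2 <-> x_1)) -> ((~x_1 <-> (x_1 -> x_1)) <-> (x_2 <-> x_2)) = 4 -> 4 = 4
(((x_1 -> (x_2 -> x_2)) <-> (x_1 <-> (x_1 -> x_2))) <-> (x_1 <-> ((x_2 -> x_1) <-> (x_1 -> x_1)))) -> (((x_1 <-> x_2) <-> (x_2 <-> x_1)) -> ((~x_1 <-> (x_1 -> x_1)) <-> (x_2 <-> x_2))) = 0 -> 4 = 4
~((((x_1 -> (x_2 -> x_2)) <-> (x_1 <-> (x_1 -> x_2))) <-> (x_1 <-> ((x_2 -> x_1) <-> (x_1 -> x_1)))) -> (((x_1 <-> x_2) <-> (x_2 <-> x_1)) -> ((~x_1 <-> (x_1 -> x_1)) <-> (x_2 <-> x_2)))) = ~4 = 0

0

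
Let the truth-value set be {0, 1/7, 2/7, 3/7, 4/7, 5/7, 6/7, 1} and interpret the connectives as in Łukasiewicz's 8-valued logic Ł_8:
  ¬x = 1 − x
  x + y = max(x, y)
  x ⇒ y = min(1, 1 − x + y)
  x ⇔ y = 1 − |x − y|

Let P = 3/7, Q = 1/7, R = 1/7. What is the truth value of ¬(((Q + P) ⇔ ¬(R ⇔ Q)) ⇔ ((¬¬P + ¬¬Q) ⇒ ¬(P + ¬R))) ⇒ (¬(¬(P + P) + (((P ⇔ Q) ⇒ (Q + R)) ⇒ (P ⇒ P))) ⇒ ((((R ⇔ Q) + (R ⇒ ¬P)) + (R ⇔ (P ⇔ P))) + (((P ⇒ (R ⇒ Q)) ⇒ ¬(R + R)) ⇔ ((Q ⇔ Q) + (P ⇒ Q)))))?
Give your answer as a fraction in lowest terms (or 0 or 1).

Q + P = 1/7 + 3/7 = 3/7
R ⇔ Q = 1/7 ⇔ 1/7 = 1
¬(R ⇔ Q) = ¬1 = 0
(Q + P) ⇔ ¬(R ⇔ Q) = 3/7 ⇔ 0 = 4/7
¬P = ¬3/7 = 4/7
¬¬P = ¬4/7 = 3/7
¬Q = ¬1/7 = 6/7
¬¬Q = ¬6/7 = 1/7
¬¬P + ¬¬Q = 3/7 + 1/7 = 3/7
¬R = ¬1/7 = 6/7
P + ¬R = 3/7 + 6/7 = 6/7
¬(P + ¬R) = ¬6/7 = 1/7
(¬¬P + ¬¬Q) ⇒ ¬(P + ¬R) = 3/7 ⇒ 1/7 = 5/7
((Q + P) ⇔ ¬(R ⇔ Q)) ⇔ ((¬¬P + ¬¬Q) ⇒ ¬(P + ¬R)) = 4/7 ⇔ 5/7 = 6/7
¬(((Q + P) ⇔ ¬(R ⇔ Q)) ⇔ ((¬¬P + ¬¬Q) ⇒ ¬(P + ¬R))) = ¬6/7 = 1/7
P + P = 3/7 + 3/7 = 3/7
¬(P + P) = ¬3/7 = 4/7
P ⇔ Q = 3/7 ⇔ 1/7 = 5/7
Q + R = 1/7 + 1/7 = 1/7
(P ⇔ Q) ⇒ (Q + R) = 5/7 ⇒ 1/7 = 3/7
P ⇒ P = 3/7 ⇒ 3/7 = 1
((P ⇔ Q) ⇒ (Q + R)) ⇒ (P ⇒ P) = 3/7 ⇒ 1 = 1
¬(P + P) + (((P ⇔ Q) ⇒ (Q + R)) ⇒ (P ⇒ P)) = 4/7 + 1 = 1
¬(¬(P + P) + (((P ⇔ Q) ⇒ (Q + R)) ⇒ (P ⇒ P))) = ¬1 = 0
R ⇔ Q = 1/7 ⇔ 1/7 = 1
¬P = ¬3/7 = 4/7
R ⇒ ¬P = 1/7 ⇒ 4/7 = 1
(R ⇔ Q) + (R ⇒ ¬P) = 1 + 1 = 1
P ⇔ P = 3/7 ⇔ 3/7 = 1
R ⇔ (P ⇔ P) = 1/7 ⇔ 1 = 1/7
((R ⇔ Q) + (R ⇒ ¬P)) + (R ⇔ (P ⇔ P)) = 1 + 1/7 = 1
R ⇒ Q = 1/7 ⇒ 1/7 = 1
P ⇒ (R ⇒ Q) = 3/7 ⇒ 1 = 1
R + R = 1/7 + 1/7 = 1/7
¬(R + R) = ¬1/7 = 6/7
(P ⇒ (R ⇒ Q)) ⇒ ¬(R + R) = 1 ⇒ 6/7 = 6/7
Q ⇔ Q = 1/7 ⇔ 1/7 = 1
P ⇒ Q = 3/7 ⇒ 1/7 = 5/7
(Q ⇔ Q) + (P ⇒ Q) = 1 + 5/7 = 1
((P ⇒ (R ⇒ Q)) ⇒ ¬(R + R)) ⇔ ((Q ⇔ Q) + (P ⇒ Q)) = 6/7 ⇔ 1 = 6/7
(((R ⇔ Q) + (R ⇒ ¬P)) + (R ⇔ (P ⇔ P))) + (((P ⇒ (R ⇒ Q)) ⇒ ¬(R + R)) ⇔ ((Q ⇔ Q) + (P ⇒ Q))) = 1 + 6/7 = 1
¬(¬(P + P) + (((P ⇔ Q) ⇒ (Q + R)) ⇒ (P ⇒ P))) ⇒ ((((R ⇔ Q) + (R ⇒ ¬P)) + (R ⇔ (P ⇔ P))) + (((P ⇒ (R ⇒ Q)) ⇒ ¬(R + R)) ⇔ ((Q ⇔ Q) + (P ⇒ Q)))) = 0 ⇒ 1 = 1
¬(((Q + P) ⇔ ¬(R ⇔ Q)) ⇔ ((¬¬P + ¬¬Q) ⇒ ¬(P + ¬R))) ⇒ (¬(¬(P + P) + (((P ⇔ Q) ⇒ (Q + R)) ⇒ (P ⇒ P))) ⇒ ((((R ⇔ Q) + (R ⇒ ¬P)) + (R ⇔ (P ⇔ P))) + (((P ⇒ (R ⇒ Q)) ⇒ ¬(R + R)) ⇔ ((Q ⇔ Q) + (P ⇒ Q))))) = 1/7 ⇒ 1 = 1

1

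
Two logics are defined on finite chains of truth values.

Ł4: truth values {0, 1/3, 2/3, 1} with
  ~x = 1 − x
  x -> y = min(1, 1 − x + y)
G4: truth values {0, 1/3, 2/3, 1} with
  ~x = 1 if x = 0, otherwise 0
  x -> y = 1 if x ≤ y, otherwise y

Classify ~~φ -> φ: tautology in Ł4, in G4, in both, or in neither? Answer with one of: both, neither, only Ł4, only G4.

In Ł4: every assignment gives 1 — tautology.
In G4: at φ = 1/3 the value is 1/3 — not a tautology.

only Ł4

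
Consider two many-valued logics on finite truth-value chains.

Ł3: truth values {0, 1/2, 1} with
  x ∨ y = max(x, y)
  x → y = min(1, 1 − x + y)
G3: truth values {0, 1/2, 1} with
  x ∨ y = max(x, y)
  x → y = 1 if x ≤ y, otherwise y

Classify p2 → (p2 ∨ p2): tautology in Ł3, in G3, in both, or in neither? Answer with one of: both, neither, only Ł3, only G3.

In Ł3: every assignment gives 1 — tautology.
In G3: every assignment gives 1 — tautology.

both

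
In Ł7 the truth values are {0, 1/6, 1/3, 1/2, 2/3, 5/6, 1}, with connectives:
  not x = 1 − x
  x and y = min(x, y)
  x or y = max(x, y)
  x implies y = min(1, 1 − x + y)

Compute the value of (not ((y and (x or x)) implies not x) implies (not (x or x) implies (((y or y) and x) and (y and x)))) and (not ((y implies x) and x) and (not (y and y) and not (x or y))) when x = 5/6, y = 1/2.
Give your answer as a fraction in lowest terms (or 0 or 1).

x or x = 5/6 or 5/6 = 5/6
y and (x or x) = 1/2 and 5/6 = 1/2
not x = not 5/6 = 1/6
(y and (x or x)) implies not x = 1/2 implies 1/6 = 2/3
not ((y and (x or x)) implies not x) = not 2/3 = 1/3
x or x = 5/6 or 5/6 = 5/6
not (x or x) = not 5/6 = 1/6
y or y = 1/2 or 1/2 = 1/2
(y or y) and x = 1/2 and 5/6 = 1/2
y and x = 1/2 and 5/6 = 1/2
((y or y) and x) and (y and x) = 1/2 and 1/2 = 1/2
not (x or x) implies (((y or y) and x) and (y and x)) = 1/6 implies 1/2 = 1
not ((y and (x or x)) implies not x) implies (not (x or x) implies (((y or y) and x) and (y and x))) = 1/3 implies 1 = 1
y implies x = 1/2 implies 5/6 = 1
(y implies x) and x = 1 and 5/6 = 5/6
not ((y implies x) and x) = not 5/6 = 1/6
y and y = 1/2 and 1/2 = 1/2
not (y and y) = not 1/2 = 1/2
x or y = 5/6 or 1/2 = 5/6
not (x or y) = not 5/6 = 1/6
not (y and y) and not (x or y) = 1/2 and 1/6 = 1/6
not ((y implies x) and x) and (not (y and y) and not (x or y)) = 1/6 and 1/6 = 1/6
(not ((y and (x or x)) implies not x) implies (not (x or x) implies (((y or y) and x) and (y and x)))) and (not ((y implies x) and x) and (not (y and y) and not (x or y))) = 1 and 1/6 = 1/6

1/6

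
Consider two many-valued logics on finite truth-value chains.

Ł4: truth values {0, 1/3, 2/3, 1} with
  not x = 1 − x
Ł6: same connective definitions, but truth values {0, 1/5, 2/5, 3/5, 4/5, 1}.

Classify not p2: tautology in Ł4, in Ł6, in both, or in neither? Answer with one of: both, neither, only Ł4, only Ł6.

In Ł4: at p2 = 1/3 the value is 2/3 — not a tautology.
In Ł6: at p2 = 1/5 the value is 4/5 — not a tautology.

neither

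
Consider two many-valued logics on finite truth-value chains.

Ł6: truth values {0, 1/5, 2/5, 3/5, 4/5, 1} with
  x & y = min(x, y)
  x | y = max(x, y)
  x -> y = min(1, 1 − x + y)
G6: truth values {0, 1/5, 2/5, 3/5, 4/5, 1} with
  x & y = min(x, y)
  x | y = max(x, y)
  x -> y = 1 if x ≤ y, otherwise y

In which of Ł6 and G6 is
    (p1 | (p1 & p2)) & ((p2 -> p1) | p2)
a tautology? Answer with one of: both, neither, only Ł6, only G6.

In Ł6: at p1 = 0, p2 = 0 the value is 0 — not a tautology.
In G6: at p1 = 0, p2 = 0 the value is 0 — not a tautology.

neither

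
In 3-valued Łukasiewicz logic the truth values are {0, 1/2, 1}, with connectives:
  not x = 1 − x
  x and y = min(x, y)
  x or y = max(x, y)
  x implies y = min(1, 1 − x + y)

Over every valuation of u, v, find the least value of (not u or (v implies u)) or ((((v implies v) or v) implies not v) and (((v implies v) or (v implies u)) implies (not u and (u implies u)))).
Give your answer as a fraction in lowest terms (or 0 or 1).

Take u = 1/2, v = 1:
not u = not 1/2 = 1/2
v implies u = 1 implies 1/2 = 1/2
not u or (v implies u) = 1/2 or 1/2 = 1/2
v implies v = 1 implies 1 = 1
(v implies v) or v = 1 or 1 = 1
not v = not 1 = 0
((v implies v) or v) implies not v = 1 implies 0 = 0
v implies v = 1 implies 1 = 1
v implies u = 1 implies 1/2 = 1/2
(v implies v) or (v implies u) = 1 or 1/2 = 1
not u = not 1/2 = 1/2
u implies u = 1/2 implies 1/2 = 1
not u and (u implies u) = 1/2 and 1 = 1/2
((v implies v) or (v implies u)) implies (not u and (u implies u)) = 1 implies 1/2 = 1/2
(((v implies v) or v) implies not v) and (((v implies v) or (v implies u)) implies (not u and (u implies u))) = 0 and 1/2 = 0
(not u or (v implies u)) or ((((v implies v) or v) implies not v) and (((v implies v) or (v implies u)) implies (not u and (u implies u)))) = 1/2 or 0 = 1/2
No assignment yields a value below 1/2, so this is the minimum.

1/2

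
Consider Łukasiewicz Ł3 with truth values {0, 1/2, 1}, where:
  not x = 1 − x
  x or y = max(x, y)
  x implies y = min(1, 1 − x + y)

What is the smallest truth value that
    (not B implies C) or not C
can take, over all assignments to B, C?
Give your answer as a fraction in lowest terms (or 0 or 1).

Take B = 0, C = 1/2:
not B = not 0 = 1
not B implies C = 1 implies 1/2 = 1/2
not C = not 1/2 = 1/2
(not B implies C) or not C = 1/2 or 1/2 = 1/2
No assignment yields a value below 1/2, so this is the minimum.

1/2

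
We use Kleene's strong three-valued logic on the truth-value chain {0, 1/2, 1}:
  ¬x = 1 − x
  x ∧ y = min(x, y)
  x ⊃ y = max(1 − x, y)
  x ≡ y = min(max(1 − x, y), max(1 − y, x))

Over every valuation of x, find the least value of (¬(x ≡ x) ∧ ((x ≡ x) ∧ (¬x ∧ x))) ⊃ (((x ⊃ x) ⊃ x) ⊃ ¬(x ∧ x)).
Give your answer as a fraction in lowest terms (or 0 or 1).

Take x = 1/2:
x ≡ x = 1/2 ≡ 1/2 = 1/2
¬(x ≡ x) = ¬1/2 = 1/2
x ≡ x = 1/2 ≡ 1/2 = 1/2
¬x = ¬1/2 = 1/2
¬x ∧ x = 1/2 ∧ 1/2 = 1/2
(x ≡ x) ∧ (¬x ∧ x) = 1/2 ∧ 1/2 = 1/2
¬(x ≡ x) ∧ ((x ≡ x) ∧ (¬x ∧ x)) = 1/2 ∧ 1/2 = 1/2
x ⊃ x = 1/2 ⊃ 1/2 = 1/2
(x ⊃ x) ⊃ x = 1/2 ⊃ 1/2 = 1/2
x ∧ x = 1/2 ∧ 1/2 = 1/2
¬(x ∧ x) = ¬1/2 = 1/2
((x ⊃ x) ⊃ x) ⊃ ¬(x ∧ x) = 1/2 ⊃ 1/2 = 1/2
(¬(x ≡ x) ∧ ((x ≡ x) ∧ (¬x ∧ x))) ⊃ (((x ⊃ x) ⊃ x) ⊃ ¬(x ∧ x)) = 1/2 ⊃ 1/2 = 1/2
No assignment yields a value below 1/2, so this is the minimum.

1/2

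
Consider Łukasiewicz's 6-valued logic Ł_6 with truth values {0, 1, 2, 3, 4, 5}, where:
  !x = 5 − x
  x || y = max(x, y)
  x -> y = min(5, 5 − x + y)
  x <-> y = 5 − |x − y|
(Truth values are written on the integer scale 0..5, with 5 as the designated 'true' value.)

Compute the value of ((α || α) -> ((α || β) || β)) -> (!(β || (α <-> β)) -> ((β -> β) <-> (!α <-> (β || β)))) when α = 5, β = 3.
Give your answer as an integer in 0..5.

α || α = 5 || 5 = 5
α || β = 5 || 3 = 5
(α || β) || β = 5 || 3 = 5
(α || α) -> ((α || β) || β) = 5 -> 5 = 5
α <-> β = 5 <-> 3 = 3
β || (α <-> β) = 3 || 3 = 3
!(β || (α <-> β)) = !3 = 2
β -> β = 3 -> 3 = 5
!α = !5 = 0
β || β = 3 || 3 = 3
!α <-> (β || β) = 0 <-> 3 = 2
(β -> β) <-> (!α <-> (β || β)) = 5 <-> 2 = 2
!(β || (α <-> β)) -> ((β -> β) <-> (!α <-> (β || β))) = 2 -> 2 = 5
((α || α) -> ((α || β) || β)) -> (!(β || (α <-> β)) -> ((β -> β) <-> (!α <-> (β || β)))) = 5 -> 5 = 5

5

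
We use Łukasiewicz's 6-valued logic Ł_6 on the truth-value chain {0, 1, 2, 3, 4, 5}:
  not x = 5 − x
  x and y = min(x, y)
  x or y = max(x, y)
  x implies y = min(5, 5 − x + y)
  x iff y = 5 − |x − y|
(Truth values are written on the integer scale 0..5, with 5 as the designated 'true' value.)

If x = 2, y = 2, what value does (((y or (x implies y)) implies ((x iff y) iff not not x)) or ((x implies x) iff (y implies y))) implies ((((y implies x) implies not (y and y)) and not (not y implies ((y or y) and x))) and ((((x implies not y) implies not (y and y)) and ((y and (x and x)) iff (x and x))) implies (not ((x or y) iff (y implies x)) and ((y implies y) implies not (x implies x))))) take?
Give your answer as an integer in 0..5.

1

x implies y = 2 implies 2 = 5
y or (x implies y) = 2 or 5 = 5
x iff y = 2 iff 2 = 5
not x = not 2 = 3
not not x = not 3 = 2
(x iff y) iff not not x = 5 iff 2 = 2
(y or (x implies y)) implies ((x iff y) iff not not x) = 5 implies 2 = 2
x implies x = 2 implies 2 = 5
y implies y = 2 implies 2 = 5
(x implies x) iff (y implies y) = 5 iff 5 = 5
((y or (x implies y)) implies ((x iff y) iff not not x)) or ((x implies x) iff (y implies y)) = 2 or 5 = 5
y implies x = 2 implies 2 = 5
y and y = 2 and 2 = 2
not (y and y) = not 2 = 3
(y implies x) implies not (y and y) = 5 implies 3 = 3
not y = not 2 = 3
y or y = 2 or 2 = 2
(y or y) and x = 2 and 2 = 2
not y implies ((y or y) and x) = 3 implies 2 = 4
not (not y implies ((y or y) and x)) = not 4 = 1
((y implies x) implies not (y and y)) and not (not y implies ((y or y) and x)) = 3 and 1 = 1
not y = not 2 = 3
x implies not y = 2 implies 3 = 5
y and y = 2 and 2 = 2
not (y and y) = not 2 = 3
(x implies not y) implies not (y and y) = 5 implies 3 = 3
x and x = 2 and 2 = 2
y and (x and x) = 2 and 2 = 2
x and x = 2 and 2 = 2
(y and (x and x)) iff (x and x) = 2 iff 2 = 5
((x implies not y) implies not (y and y)) and ((y and (x and x)) iff (x and x)) = 3 and 5 = 3
x or y = 2 or 2 = 2
y implies x = 2 implies 2 = 5
(x or y) iff (y implies x) = 2 iff 5 = 2
not ((x or y) iff (y implies x)) = not 2 = 3
y implies y = 2 implies 2 = 5
x implies x = 2 implies 2 = 5
not (x implies x) = not 5 = 0
(y implies y) implies not (x implies x) = 5 implies 0 = 0
not ((x or y) iff (y implies x)) and ((y implies y) implies not (x implies x)) = 3 and 0 = 0
(((x implies not y) implies not (y and y)) and ((y and (x and x)) iff (x and x))) implies (not ((x or y) iff (y implies x)) and ((y implies y) implies not (x implies x))) = 3 implies 0 = 2
(((y implies x) implies not (y and y)) and not (not y implies ((y or y) and x))) and ((((x implies not y) implies not (y and y)) and ((y and (x and x)) iff (x and x))) implies (not ((x or y) iff (y implies x)) and ((y implies y) implies not (x implies x)))) = 1 and 2 = 1
(((y or (x implies y)) implies ((x iff y) iff not not x)) or ((x implies x) iff (y implies y))) implies ((((y implies x) implies not (y and y)) and not (not y implies ((y or y) and x))) and ((((x implies not y) implies not (y and y)) and ((y and (x and x)) iff (x and x))) implies (not ((x or y) iff (y implies x)) and ((y implies y) implies not (x implies x))))) = 5 implies 1 = 1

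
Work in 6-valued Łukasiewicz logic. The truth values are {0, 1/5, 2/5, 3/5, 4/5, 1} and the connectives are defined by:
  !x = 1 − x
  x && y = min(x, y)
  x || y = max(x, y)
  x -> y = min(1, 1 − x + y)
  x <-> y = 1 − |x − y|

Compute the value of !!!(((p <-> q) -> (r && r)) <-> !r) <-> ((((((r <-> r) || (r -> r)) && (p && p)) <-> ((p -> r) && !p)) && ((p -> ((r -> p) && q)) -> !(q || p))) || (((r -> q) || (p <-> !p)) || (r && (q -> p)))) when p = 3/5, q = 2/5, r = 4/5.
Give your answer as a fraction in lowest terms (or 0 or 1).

p <-> q = 3/5 <-> 2/5 = 4/5
r && r = 4/5 && 4/5 = 4/5
(p <-> q) -> (r && r) = 4/5 -> 4/5 = 1
!r = !4/5 = 1/5
((p <-> q) -> (r && r)) <-> !r = 1 <-> 1/5 = 1/5
!(((p <-> q) -> (r && r)) <-> !r) = !1/5 = 4/5
!!(((p <-> q) -> (r && r)) <-> !r) = !4/5 = 1/5
!!!(((p <-> q) -> (r && r)) <-> !r) = !1/5 = 4/5
r <-> r = 4/5 <-> 4/5 = 1
r -> r = 4/5 -> 4/5 = 1
(r <-> r) || (r -> r) = 1 || 1 = 1
p && p = 3/5 && 3/5 = 3/5
((r <-> r) || (r -> r)) && (p && p) = 1 && 3/5 = 3/5
p -> r = 3/5 -> 4/5 = 1
!p = !3/5 = 2/5
(p -> r) && !p = 1 && 2/5 = 2/5
(((r <-> r) || (r -> r)) && (p && p)) <-> ((p -> r) && !p) = 3/5 <-> 2/5 = 4/5
r -> p = 4/5 -> 3/5 = 4/5
(r -> p) && q = 4/5 && 2/5 = 2/5
p -> ((r -> p) && q) = 3/5 -> 2/5 = 4/5
q || p = 2/5 || 3/5 = 3/5
!(q || p) = !3/5 = 2/5
(p -> ((r -> p) && q)) -> !(q || p) = 4/5 -> 2/5 = 3/5
((((r <-> r) || (r -> r)) && (p && p)) <-> ((p -> r) && !p)) && ((p -> ((r -> p) && q)) -> !(q || p)) = 4/5 && 3/5 = 3/5
r -> q = 4/5 -> 2/5 = 3/5
!p = !3/5 = 2/5
p <-> !p = 3/5 <-> 2/5 = 4/5
(r -> q) || (p <-> !p) = 3/5 || 4/5 = 4/5
q -> p = 2/5 -> 3/5 = 1
r && (q -> p) = 4/5 && 1 = 4/5
((r -> q) || (p <-> !p)) || (r && (q -> p)) = 4/5 || 4/5 = 4/5
(((((r <-> r) || (r -> r)) && (p && p)) <-> ((p -> r) && !p)) && ((p -> ((r -> p) && q)) -> !(q || p))) || (((r -> q) || (p <-> !p)) || (r && (q -> p))) = 3/5 || 4/5 = 4/5
!!!(((p <-> q) -> (r && r)) <-> !r) <-> ((((((r <-> r) || (r -> r)) && (p && p)) <-> ((p -> r) && !p)) && ((p -> ((r -> p) && q)) -> !(q || p))) || (((r -> q) || (p <-> !p)) || (r && (q -> p)))) = 4/5 <-> 4/5 = 1

1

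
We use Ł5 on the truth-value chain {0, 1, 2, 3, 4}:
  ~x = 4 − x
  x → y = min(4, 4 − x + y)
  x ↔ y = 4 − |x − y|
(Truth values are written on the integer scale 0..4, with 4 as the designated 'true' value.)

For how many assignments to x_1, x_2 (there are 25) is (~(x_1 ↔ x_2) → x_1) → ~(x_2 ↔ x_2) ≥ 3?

value 4: 1 assignment (counts)
value 3: 1 assignment (counts)
value 2: 2 assignments
value 1: 2 assignments
value 0: 19 assignments
So 2 of the 25 assignments meet the threshold.

2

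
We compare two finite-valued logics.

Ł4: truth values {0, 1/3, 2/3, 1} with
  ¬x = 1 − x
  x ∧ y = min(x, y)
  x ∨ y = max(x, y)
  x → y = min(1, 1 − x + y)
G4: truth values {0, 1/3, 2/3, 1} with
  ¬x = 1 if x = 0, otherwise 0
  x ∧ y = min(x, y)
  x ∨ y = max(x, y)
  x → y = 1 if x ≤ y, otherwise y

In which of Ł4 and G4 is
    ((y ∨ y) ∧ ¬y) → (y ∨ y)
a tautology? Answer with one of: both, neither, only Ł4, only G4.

In Ł4: every assignment gives 1 — tautology.
In G4: every assignment gives 1 — tautology.

both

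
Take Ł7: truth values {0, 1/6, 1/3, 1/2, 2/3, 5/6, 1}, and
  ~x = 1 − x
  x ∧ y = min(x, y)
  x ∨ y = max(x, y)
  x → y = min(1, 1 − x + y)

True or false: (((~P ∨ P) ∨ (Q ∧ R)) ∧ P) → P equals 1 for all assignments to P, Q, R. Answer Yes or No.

At P = 5/6, Q = 2/3, R = 2/3, for instance:
~P = ~5/6 = 1/6
~P ∨ P = 1/6 ∨ 5/6 = 5/6
Q ∧ R = 2/3 ∧ 2/3 = 2/3
(~P ∨ P) ∨ (Q ∧ R) = 5/6 ∨ 2/3 = 5/6
((~P ∨ P) ∨ (Q ∧ R)) ∧ P = 5/6 ∧ 5/6 = 5/6
(((~P ∨ P) ∨ (Q ∧ R)) ∧ P) → P = 5/6 → 5/6 = 1
and checking the remaining 342 assignments likewise gives ≥ 1 in every case.

Yes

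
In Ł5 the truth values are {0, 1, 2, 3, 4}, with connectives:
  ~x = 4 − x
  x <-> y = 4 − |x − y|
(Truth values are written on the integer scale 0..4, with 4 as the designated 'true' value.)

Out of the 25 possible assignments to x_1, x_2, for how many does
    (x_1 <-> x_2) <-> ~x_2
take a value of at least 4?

7

value 4: 7 assignments (counts)
value 3: 7 assignments
value 2: 6 assignments
value 1: 3 assignments
value 0: 2 assignments
So 7 of the 25 assignments meet the threshold.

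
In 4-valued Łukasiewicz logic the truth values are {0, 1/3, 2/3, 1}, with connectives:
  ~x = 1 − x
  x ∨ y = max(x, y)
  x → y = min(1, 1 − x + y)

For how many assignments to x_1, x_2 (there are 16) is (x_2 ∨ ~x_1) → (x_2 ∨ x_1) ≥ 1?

11

x_1 = 0, x_2 = 0 ↦ 0  <
x_1 = 0, x_2 = 1/3 ↦ 1/3  <
x_1 = 0, x_2 = 2/3 ↦ 2/3  <
x_1 = 0, x_2 = 1 ↦ 1  ≥
x_1 = 1/3, x_2 = 0 ↦ 2/3  <
x_1 = 1/3, x_2 = 1/3 ↦ 2/3  <
x_1 = 1/3, x_2 = 2/3 ↦ 1  ≥
x_1 = 1/3, x_2 = 1 ↦ 1  ≥
x_1 = 2/3, x_2 = 0 ↦ 1  ≥
x_1 = 2/3, x_2 = 1/3 ↦ 1  ≥
x_1 = 2/3, x_2 = 2/3 ↦ 1  ≥
x_1 = 2/3, x_2 = 1 ↦ 1  ≥
x_1 = 1, x_2 = 0 ↦ 1  ≥
x_1 = 1, x_2 = 1/3 ↦ 1  ≥
x_1 = 1, x_2 = 2/3 ↦ 1  ≥
x_1 = 1, x_2 = 1 ↦ 1  ≥
So 11 of the 16 assignments meet the threshold.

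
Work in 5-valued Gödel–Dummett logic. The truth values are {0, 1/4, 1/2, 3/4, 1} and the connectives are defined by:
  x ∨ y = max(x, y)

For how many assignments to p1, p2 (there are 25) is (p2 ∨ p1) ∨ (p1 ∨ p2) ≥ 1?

value 1: 9 assignments (counts)
value 3/4: 7 assignments
value 1/2: 5 assignments
value 1/4: 3 assignments
value 0: 1 assignment
So 9 of the 25 assignments meet the threshold.

9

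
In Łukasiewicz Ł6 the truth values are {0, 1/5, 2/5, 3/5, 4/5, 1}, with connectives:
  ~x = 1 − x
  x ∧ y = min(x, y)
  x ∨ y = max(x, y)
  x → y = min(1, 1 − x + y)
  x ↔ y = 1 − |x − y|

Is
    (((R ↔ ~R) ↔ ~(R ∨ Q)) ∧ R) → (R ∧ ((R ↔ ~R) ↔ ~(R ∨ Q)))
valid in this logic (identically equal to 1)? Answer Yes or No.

Yes

At Q = 2/5, R = 4/5, for instance:
~R = ~4/5 = 1/5
R ↔ ~R = 4/5 ↔ 1/5 = 2/5
R ∨ Q = 4/5 ∨ 2/5 = 4/5
~(R ∨ Q) = ~4/5 = 1/5
(R ↔ ~R) ↔ ~(R ∨ Q) = 2/5 ↔ 1/5 = 4/5
((R ↔ ~R) ↔ ~(R ∨ Q)) ∧ R = 4/5 ∧ 4/5 = 4/5
R ∧ ((R ↔ ~R) ↔ ~(R ∨ Q)) = 4/5 ∧ 4/5 = 4/5
(((R ↔ ~R) ↔ ~(R ∨ Q)) ∧ R) → (R ∧ ((R ↔ ~R) ↔ ~(R ∨ Q))) = 4/5 → 4/5 = 1
and checking the remaining 35 assignments likewise gives ≥ 1 in every case.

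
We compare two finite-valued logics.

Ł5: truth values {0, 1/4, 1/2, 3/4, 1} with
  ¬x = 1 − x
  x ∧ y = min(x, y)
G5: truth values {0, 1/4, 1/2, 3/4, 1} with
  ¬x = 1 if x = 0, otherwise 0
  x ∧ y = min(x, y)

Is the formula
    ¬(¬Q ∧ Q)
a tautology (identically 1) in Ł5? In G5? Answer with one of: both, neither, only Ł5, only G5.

In Ł5: at Q = 1/4 the value is 3/4 — not a tautology.
In G5: every assignment gives 1 — tautology.

only G5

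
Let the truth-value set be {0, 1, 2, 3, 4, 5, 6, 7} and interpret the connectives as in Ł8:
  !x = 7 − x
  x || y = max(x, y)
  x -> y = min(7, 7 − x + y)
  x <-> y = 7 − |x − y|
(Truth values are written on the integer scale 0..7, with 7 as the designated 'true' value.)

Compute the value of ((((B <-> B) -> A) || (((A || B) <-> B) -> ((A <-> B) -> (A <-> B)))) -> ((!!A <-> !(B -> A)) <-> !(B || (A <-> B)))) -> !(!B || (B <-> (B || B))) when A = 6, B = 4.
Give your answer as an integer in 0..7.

B <-> B = 4 <-> 4 = 7
(B <-> B) -> A = 7 -> 6 = 6
A || B = 6 || 4 = 6
(A || B) <-> B = 6 <-> 4 = 5
A <-> B = 6 <-> 4 = 5
A <-> B = 6 <-> 4 = 5
(A <-> B) -> (A <-> B) = 5 -> 5 = 7
((A || B) <-> B) -> ((A <-> B) -> (A <-> B)) = 5 -> 7 = 7
((B <-> B) -> A) || (((A || B) <-> B) -> ((A <-> B) -> (A <-> B))) = 6 || 7 = 7
!A = !6 = 1
!!A = !1 = 6
B -> A = 4 -> 6 = 7
!(B -> A) = !7 = 0
!!A <-> !(B -> A) = 6 <-> 0 = 1
A <-> B = 6 <-> 4 = 5
B || (A <-> B) = 4 || 5 = 5
!(B || (A <-> B)) = !5 = 2
(!!A <-> !(B -> A)) <-> !(B || (A <-> B)) = 1 <-> 2 = 6
(((B <-> B) -> A) || (((A || B) <-> B) -> ((A <-> B) -> (A <-> B)))) -> ((!!A <-> !(B -> A)) <-> !(B || (A <-> B))) = 7 -> 6 = 6
!B = !4 = 3
B || B = 4 || 4 = 4
B <-> (B || B) = 4 <-> 4 = 7
!B || (B <-> (B || B)) = 3 || 7 = 7
!(!B || (B <-> (B || B))) = !7 = 0
((((B <-> B) -> A) || (((A || B) <-> B) -> ((A <-> B) -> (A <-> B)))) -> ((!!A <-> !(B -> A)) <-> !(B || (A <-> B)))) -> !(!B || (B <-> (B || B))) = 6 -> 0 = 1

1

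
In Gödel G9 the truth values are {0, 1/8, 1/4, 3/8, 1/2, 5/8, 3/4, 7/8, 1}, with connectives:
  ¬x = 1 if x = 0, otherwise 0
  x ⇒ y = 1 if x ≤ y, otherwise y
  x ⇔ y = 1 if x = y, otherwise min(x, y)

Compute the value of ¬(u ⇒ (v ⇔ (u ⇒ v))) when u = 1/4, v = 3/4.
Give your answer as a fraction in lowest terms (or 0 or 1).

u ⇒ v = 1/4 ⇒ 3/4 = 1
v ⇔ (u ⇒ v) = 3/4 ⇔ 1 = 3/4
u ⇒ (v ⇔ (u ⇒ v)) = 1/4 ⇒ 3/4 = 1
¬(u ⇒ (v ⇔ (u ⇒ v))) = ¬1 = 0

0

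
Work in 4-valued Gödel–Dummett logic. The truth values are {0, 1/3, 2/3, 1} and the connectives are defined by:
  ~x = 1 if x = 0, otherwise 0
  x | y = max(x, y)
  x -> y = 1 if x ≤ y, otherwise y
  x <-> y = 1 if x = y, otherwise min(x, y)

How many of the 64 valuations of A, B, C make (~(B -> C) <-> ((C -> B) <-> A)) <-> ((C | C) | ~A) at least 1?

16

value 1: 16 assignments (counts)
value 2/3: 3 assignments
value 1/3: 3 assignments
value 0: 42 assignments
So 16 of the 64 assignments meet the threshold.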